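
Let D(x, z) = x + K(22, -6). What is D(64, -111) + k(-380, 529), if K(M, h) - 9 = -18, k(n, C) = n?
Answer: -325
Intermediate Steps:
K(M, h) = -9 (K(M, h) = 9 - 18 = -9)
D(x, z) = -9 + x (D(x, z) = x - 9 = -9 + x)
D(64, -111) + k(-380, 529) = (-9 + 64) - 380 = 55 - 380 = -325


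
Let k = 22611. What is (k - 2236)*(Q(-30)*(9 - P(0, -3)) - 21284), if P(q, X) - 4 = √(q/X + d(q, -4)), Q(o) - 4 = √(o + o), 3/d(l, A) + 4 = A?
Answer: -433661500 + 20375*(2 + I*√15)*(20 - I*√6)/2 ≈ -4.3316e+8 + 7.3921e+5*I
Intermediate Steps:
d(l, A) = 3/(-4 + A)
Q(o) = 4 + √2*√o (Q(o) = 4 + √(o + o) = 4 + √(2*o) = 4 + √2*√o)
P(q, X) = 4 + √(-3/8 + q/X) (P(q, X) = 4 + √(q/X + 3/(-4 - 4)) = 4 + √(q/X + 3/(-8)) = 4 + √(q/X + 3*(-⅛)) = 4 + √(q/X - 3/8) = 4 + √(-3/8 + q/X))
(k - 2236)*(Q(-30)*(9 - P(0, -3)) - 21284) = (22611 - 2236)*((4 + √2*√(-30))*(9 - (4 + √(-6 + 16*0/(-3))/4)) - 21284) = 20375*((4 + √2*(I*√30))*(9 - (4 + √(-6 + 16*0*(-⅓))/4)) - 21284) = 20375*((4 + 2*I*√15)*(9 - (4 + √(-6 + 0)/4)) - 21284) = 20375*((4 + 2*I*√15)*(9 - (4 + √(-6)/4)) - 21284) = 20375*((4 + 2*I*√15)*(9 - (4 + (I*√6)/4)) - 21284) = 20375*((4 + 2*I*√15)*(9 - (4 + I*√6/4)) - 21284) = 20375*((4 + 2*I*√15)*(9 + (-4 - I*√6/4)) - 21284) = 20375*((4 + 2*I*√15)*(5 - I*√6/4) - 21284) = 20375*(-21284 + (4 + 2*I*√15)*(5 - I*√6/4)) = -433661500 + 20375*(4 + 2*I*√15)*(5 - I*√6/4)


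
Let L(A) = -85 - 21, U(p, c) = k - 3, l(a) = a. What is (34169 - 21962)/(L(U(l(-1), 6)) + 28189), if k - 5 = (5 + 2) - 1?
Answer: 4069/9361 ≈ 0.43468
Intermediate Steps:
k = 11 (k = 5 + ((5 + 2) - 1) = 5 + (7 - 1) = 5 + 6 = 11)
U(p, c) = 8 (U(p, c) = 11 - 3 = 8)
L(A) = -106
(34169 - 21962)/(L(U(l(-1), 6)) + 28189) = (34169 - 21962)/(-106 + 28189) = 12207/28083 = 12207*(1/28083) = 4069/9361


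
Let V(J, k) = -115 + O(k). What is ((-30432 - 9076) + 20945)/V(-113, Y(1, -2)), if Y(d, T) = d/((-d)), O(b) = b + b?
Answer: 18563/117 ≈ 158.66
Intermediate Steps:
O(b) = 2*b
Y(d, T) = -1 (Y(d, T) = d*(-1/d) = -1)
V(J, k) = -115 + 2*k
((-30432 - 9076) + 20945)/V(-113, Y(1, -2)) = ((-30432 - 9076) + 20945)/(-115 + 2*(-1)) = (-39508 + 20945)/(-115 - 2) = -18563/(-117) = -18563*(-1/117) = 18563/117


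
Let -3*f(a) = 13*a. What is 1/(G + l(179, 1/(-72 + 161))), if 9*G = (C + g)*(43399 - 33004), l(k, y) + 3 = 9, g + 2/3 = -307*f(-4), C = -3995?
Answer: -1/10761129 ≈ -9.2927e-8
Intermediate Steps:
f(a) = -13*a/3
g = -5322 (g = -2/3 - (-3991)*(-4)/3 = -2/3 - 307*52/3 = -2/3 - 15964/3 = -5322)
l(k, y) = 6 (l(k, y) = -3 + 9 = 6)
G = -10761135 (G = ((-3995 - 5322)*(43399 - 33004))/9 = (-9317*10395)/9 = (1/9)*(-96850215) = -10761135)
1/(G + l(179, 1/(-72 + 161))) = 1/(-10761135 + 6) = 1/(-10761129) = -1/10761129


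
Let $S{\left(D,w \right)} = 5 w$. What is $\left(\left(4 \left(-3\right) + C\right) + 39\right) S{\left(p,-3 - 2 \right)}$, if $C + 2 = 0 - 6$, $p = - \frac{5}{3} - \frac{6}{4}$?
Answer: $-475$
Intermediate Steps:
$p = - \frac{19}{6}$ ($p = \left(-5\right) \frac{1}{3} - \frac{3}{2} = - \frac{5}{3} - \frac{3}{2} = - \frac{19}{6} \approx -3.1667$)
$C = -8$ ($C = -2 + \left(0 - 6\right) = -2 - 6 = -8$)
$\left(\left(4 \left(-3\right) + C\right) + 39\right) S{\left(p,-3 - 2 \right)} = \left(\left(4 \left(-3\right) - 8\right) + 39\right) 5 \left(-3 - 2\right) = \left(\left(-12 - 8\right) + 39\right) 5 \left(-3 - 2\right) = \left(-20 + 39\right) 5 \left(-5\right) = 19 \left(-25\right) = -475$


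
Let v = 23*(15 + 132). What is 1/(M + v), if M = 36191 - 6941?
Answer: 1/32631 ≈ 3.0646e-5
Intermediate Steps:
v = 3381 (v = 23*147 = 3381)
M = 29250
1/(M + v) = 1/(29250 + 3381) = 1/32631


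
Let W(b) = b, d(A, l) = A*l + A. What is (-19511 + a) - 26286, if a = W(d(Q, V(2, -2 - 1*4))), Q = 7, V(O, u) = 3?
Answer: -45769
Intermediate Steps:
d(A, l) = A + A*l
a = 28 (a = 7*(1 + 3) = 7*4 = 28)
(-19511 + a) - 26286 = (-19511 + 28) - 26286 = -19483 - 26286 = -45769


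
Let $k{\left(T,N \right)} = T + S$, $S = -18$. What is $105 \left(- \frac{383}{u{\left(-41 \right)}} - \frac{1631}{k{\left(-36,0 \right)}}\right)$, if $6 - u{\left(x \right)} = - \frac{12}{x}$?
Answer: $- \frac{453355}{117} \approx -3874.8$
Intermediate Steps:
$k{\left(T,N \right)} = -18 + T$ ($k{\left(T,N \right)} = T - 18 = -18 + T$)
$u{\left(x \right)} = 6 + \frac{12}{x}$ ($u{\left(x \right)} = 6 - - \frac{12}{x} = 6 + \frac{12}{x}$)
$105 \left(- \frac{383}{u{\left(-41 \right)}} - \frac{1631}{k{\left(-36,0 \right)}}\right) = 105 \left(- \frac{383}{6 + \frac{12}{-41}} - \frac{1631}{-18 - 36}\right) = 105 \left(- \frac{383}{6 + 12 \left(- \frac{1}{41}\right)} - \frac{1631}{-54}\right) = 105 \left(- \frac{383}{6 - \frac{12}{41}} - - \frac{1631}{54}\right) = 105 \left(- \frac{383}{\frac{234}{41}} + \frac{1631}{54}\right) = 105 \left(\left(-383\right) \frac{41}{234} + \frac{1631}{54}\right) = 105 \left(- \frac{15703}{234} + \frac{1631}{54}\right) = 105 \left(- \frac{12953}{351}\right) = - \frac{453355}{117}$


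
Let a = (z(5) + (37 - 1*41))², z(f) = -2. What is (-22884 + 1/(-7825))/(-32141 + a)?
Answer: 179067301/251221625 ≈ 0.71279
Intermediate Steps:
a = 36 (a = (-2 + (37 - 1*41))² = (-2 + (37 - 41))² = (-2 - 4)² = (-6)² = 36)
(-22884 + 1/(-7825))/(-32141 + a) = (-22884 + 1/(-7825))/(-32141 + 36) = (-22884 - 1/7825)/(-32105) = -179067301/7825*(-1/32105) = 179067301/251221625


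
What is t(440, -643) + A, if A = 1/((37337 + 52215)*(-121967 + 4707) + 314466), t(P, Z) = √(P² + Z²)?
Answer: -1/10500553054 + √607049 ≈ 779.13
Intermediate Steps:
A = -1/10500553054 (A = 1/(89552*(-117260) + 314466) = 1/(-10500867520 + 314466) = 1/(-10500553054) = -1/10500553054 ≈ -9.5233e-11)
t(440, -643) + A = √(440² + (-643)²) - 1/10500553054 = √(193600 + 413449) - 1/10500553054 = √607049 - 1/10500553054 = -1/10500553054 + √607049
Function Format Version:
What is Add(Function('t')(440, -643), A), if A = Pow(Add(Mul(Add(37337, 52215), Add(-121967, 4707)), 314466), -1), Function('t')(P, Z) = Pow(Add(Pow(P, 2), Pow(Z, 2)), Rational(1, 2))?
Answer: Add(Rational(-1, 10500553054), Pow(607049, Rational(1, 2))) ≈ 779.13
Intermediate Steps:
A = Rational(-1, 10500553054) (A = Pow(Add(Mul(89552, -117260), 314466), -1) = Pow(Add(-10500867520, 314466), -1) = Pow(-10500553054, -1) = Rational(-1, 10500553054) ≈ -9.5233e-11)
Add(Function('t')(440, -643), A) = Add(Pow(Add(Pow(440, 2), Pow(-643, 2)), Rational(1, 2)), Rational(-1, 10500553054)) = Add(Pow(Add(193600, 413449), Rational(1, 2)), Rational(-1, 10500553054)) = Add(Pow(607049, Rational(1, 2)), Rational(-1, 10500553054)) = Add(Rational(-1, 10500553054), Pow(607049, Rational(1, 2)))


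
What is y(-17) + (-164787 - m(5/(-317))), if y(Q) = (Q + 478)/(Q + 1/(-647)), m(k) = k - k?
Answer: -1812955267/11000 ≈ -1.6481e+5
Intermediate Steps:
m(k) = 0
y(Q) = (478 + Q)/(-1/647 + Q) (y(Q) = (478 + Q)/(Q - 1/647) = (478 + Q)/(-1/647 + Q))
y(-17) + (-164787 - m(5/(-317))) = 647*(478 - 17)/(-1 + 647*(-17)) + (-164787 - 1*0) = 647*461/(-1 - 10999) + (-164787 + 0) = 647*461/(-11000) - 164787 = 647*(-1/11000)*461 - 164787 = -298267/11000 - 164787 = -1812955267/11000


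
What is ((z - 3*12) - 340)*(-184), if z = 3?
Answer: 68632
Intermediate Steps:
((z - 3*12) - 340)*(-184) = ((3 - 3*12) - 340)*(-184) = ((3 - 36) - 340)*(-184) = (-33 - 340)*(-184) = -373*(-184) = 68632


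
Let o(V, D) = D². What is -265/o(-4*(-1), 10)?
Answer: -53/20 ≈ -2.6500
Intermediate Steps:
-265/o(-4*(-1), 10) = -265/(10²) = -265/100 = -1*53/20 = -53/20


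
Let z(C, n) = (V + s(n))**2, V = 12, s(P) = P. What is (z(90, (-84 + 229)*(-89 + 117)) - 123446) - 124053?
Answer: 16333685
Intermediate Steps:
z(C, n) = (12 + n)**2
(z(90, (-84 + 229)*(-89 + 117)) - 123446) - 124053 = ((12 + (-84 + 229)*(-89 + 117))**2 - 123446) - 124053 = ((12 + 145*28)**2 - 123446) - 124053 = ((12 + 4060)**2 - 123446) - 124053 = (4072**2 - 123446) - 124053 = (16581184 - 123446) - 124053 = 16457738 - 124053 = 16333685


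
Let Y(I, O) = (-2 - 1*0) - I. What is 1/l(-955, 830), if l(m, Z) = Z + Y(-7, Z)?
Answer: 1/835 ≈ 0.0011976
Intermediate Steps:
Y(I, O) = -2 - I (Y(I, O) = (-2 + 0) - I = -2 - I)
l(m, Z) = 5 + Z (l(m, Z) = Z + (-2 - 1*(-7)) = Z + (-2 + 7) = Z + 5 = 5 + Z)
1/l(-955, 830) = 1/(5 + 830) = 1/835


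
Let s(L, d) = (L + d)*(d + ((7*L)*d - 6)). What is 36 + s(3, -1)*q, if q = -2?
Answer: 148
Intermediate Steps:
s(L, d) = (L + d)*(-6 + d + 7*L*d) (s(L, d) = (L + d)*(d + (7*L*d - 6)) = (L + d)*(d + (-6 + 7*L*d)) = (L + d)*(-6 + d + 7*L*d))
36 + s(3, -1)*q = 36 + ((-1)**2 - 6*3 - 6*(-1) + 3*(-1) + 7*3*(-1)**2 + 7*(-1)*3**2)*(-2) = 36 + (1 - 18 + 6 - 3 + 7*3*1 + 7*(-1)*9)*(-2) = 36 + (1 - 18 + 6 - 3 + 21 - 63)*(-2) = 36 - 56*(-2) = 36 + 112 = 148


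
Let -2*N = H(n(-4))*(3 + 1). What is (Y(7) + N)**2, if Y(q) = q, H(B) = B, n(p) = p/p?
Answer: 25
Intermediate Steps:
n(p) = 1
N = -2 (N = -(3 + 1)/2 = -4/2 = -1/2*4 = -2)
(Y(7) + N)**2 = (7 - 2)**2 = 5**2 = 25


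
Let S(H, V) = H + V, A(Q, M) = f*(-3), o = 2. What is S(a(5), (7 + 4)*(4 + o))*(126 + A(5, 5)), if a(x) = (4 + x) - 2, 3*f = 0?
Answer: 9198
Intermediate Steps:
f = 0 (f = (1/3)*0 = 0)
a(x) = 2 + x
A(Q, M) = 0 (A(Q, M) = 0*(-3) = 0)
S(a(5), (7 + 4)*(4 + o))*(126 + A(5, 5)) = ((2 + 5) + (7 + 4)*(4 + 2))*(126 + 0) = (7 + 11*6)*126 = (7 + 66)*126 = 73*126 = 9198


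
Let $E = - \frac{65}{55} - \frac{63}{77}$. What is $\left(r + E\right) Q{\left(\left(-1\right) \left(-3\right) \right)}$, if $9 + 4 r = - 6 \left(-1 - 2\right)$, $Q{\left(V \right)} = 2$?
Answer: $\frac{1}{2} \approx 0.5$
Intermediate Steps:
$E = -2$ ($E = \left(-65\right) \frac{1}{55} - \frac{9}{11} = - \frac{13}{11} - \frac{9}{11} = -2$)
$r = \frac{9}{4}$ ($r = - \frac{9}{4} + \frac{\left(-6\right) \left(-1 - 2\right)}{4} = - \frac{9}{4} + \frac{\left(-6\right) \left(-3\right)}{4} = - \frac{9}{4} + \frac{1}{4} \cdot 18 = - \frac{9}{4} + \frac{9}{2} = \frac{9}{4} \approx 2.25$)
$\left(r + E\right) Q{\left(\left(-1\right) \left(-3\right) \right)} = \left(\frac{9}{4} - 2\right) 2 = \frac{1}{4} \cdot 2 = \frac{1}{2}$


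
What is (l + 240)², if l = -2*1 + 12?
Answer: 62500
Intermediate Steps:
l = 10 (l = -2 + 12 = 10)
(l + 240)² = (10 + 240)² = 250² = 62500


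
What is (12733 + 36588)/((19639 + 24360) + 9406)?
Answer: 49321/53405 ≈ 0.92353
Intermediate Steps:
(12733 + 36588)/((19639 + 24360) + 9406) = 49321/(43999 + 9406) = 49321/53405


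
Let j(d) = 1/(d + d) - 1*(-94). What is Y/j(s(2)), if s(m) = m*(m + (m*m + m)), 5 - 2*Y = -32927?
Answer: 526912/3009 ≈ 175.11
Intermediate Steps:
Y = 16466 (Y = 5/2 - 1/2*(-32927) = 5/2 + 32927/2 = 16466)
s(m) = m*(m**2 + 2*m) (s(m) = m*(m + (m**2 + m)) = m*(m + (m + m**2)) = m*(m**2 + 2*m))
j(d) = 94 + 1/(2*d) (j(d) = 1/(2*d) + 94 = 94 + 1/(2*d))
Y/j(s(2)) = 16466/(94 + 1/(2*((2**2*(2 + 2))))) = 16466/(94 + 1/(2*((4*4)))) = 16466/(94 + (1/2)/16) = 16466/(94 + (1/2)*(1/16)) = 16466/(94 + 1/32) = 16466/(3009/32) = 16466*(32/3009) = 526912/3009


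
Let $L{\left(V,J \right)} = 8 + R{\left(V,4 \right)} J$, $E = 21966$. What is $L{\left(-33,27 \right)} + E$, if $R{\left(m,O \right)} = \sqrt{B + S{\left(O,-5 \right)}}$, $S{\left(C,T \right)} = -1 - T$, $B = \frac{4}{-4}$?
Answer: $21974 + 27 \sqrt{3} \approx 22021.0$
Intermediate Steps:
$B = -1$ ($B = 4 \left(- \frac{1}{4}\right) = -1$)
$R{\left(m,O \right)} = \sqrt{3}$ ($R{\left(m,O \right)} = \sqrt{-1 - -4} = \sqrt{-1 + \left(-1 + 5\right)} = \sqrt{-1 + 4} = \sqrt{3}$)
$L{\left(V,J \right)} = 8 + J \sqrt{3}$ ($L{\left(V,J \right)} = 8 + \sqrt{3} J = 8 + J \sqrt{3}$)
$L{\left(-33,27 \right)} + E = \left(8 + 27 \sqrt{3}\right) + 21966 = 21974 + 27 \sqrt{3}$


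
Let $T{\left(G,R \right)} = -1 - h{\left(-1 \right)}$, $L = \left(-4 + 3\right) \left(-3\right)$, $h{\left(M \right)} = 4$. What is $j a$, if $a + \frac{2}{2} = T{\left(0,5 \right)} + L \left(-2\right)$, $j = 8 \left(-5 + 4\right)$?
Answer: $96$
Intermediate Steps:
$L = 3$ ($L = \left(-1\right) \left(-3\right) = 3$)
$T{\left(G,R \right)} = -5$ ($T{\left(G,R \right)} = -1 - 4 = -5$)
$j = -8$ ($j = 8 \left(-1\right) = -8$)
$a = -12$ ($a = -1 + \left(-5 + 3 \left(-2\right)\right) = -1 - 11 = -12$)
$j a = \left(-8\right) \left(-12\right) = 96$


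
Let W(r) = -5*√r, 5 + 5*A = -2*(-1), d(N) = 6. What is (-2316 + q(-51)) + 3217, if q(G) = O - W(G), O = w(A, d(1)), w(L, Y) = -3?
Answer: 898 + 5*I*√51 ≈ 898.0 + 35.707*I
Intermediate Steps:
A = -⅗ (A = -1 + (-2*(-1))/5 = -1 + (⅕)*2 = -1 + ⅖ = -⅗ ≈ -0.60000)
O = -3
q(G) = -3 + 5*√G (q(G) = -3 - (-5)*√G = -3 + 5*√G)
(-2316 + q(-51)) + 3217 = (-2316 + (-3 + 5*√(-51))) + 3217 = (-2316 + (-3 + 5*(I*√51))) + 3217 = (-2316 + (-3 + 5*I*√51)) + 3217 = (-2319 + 5*I*√51) + 3217 = 898 + 5*I*√51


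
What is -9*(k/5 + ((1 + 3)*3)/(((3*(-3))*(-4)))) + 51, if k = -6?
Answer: 294/5 ≈ 58.800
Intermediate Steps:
-9*(k/5 + ((1 + 3)*3)/(((3*(-3))*(-4)))) + 51 = -9*(-6/5 + ((1 + 3)*3)/(((3*(-3))*(-4)))) + 51 = -9*(-6*⅕ + (4*3)/((-9*(-4)))) + 51 = -9*(-6/5 + 12/36) + 51 = -9*(-6/5 + 12*(1/36)) + 51 = -9*(-6/5 + ⅓) + 51 = -9*(-13/15) + 51 = 39/5 + 51 = 294/5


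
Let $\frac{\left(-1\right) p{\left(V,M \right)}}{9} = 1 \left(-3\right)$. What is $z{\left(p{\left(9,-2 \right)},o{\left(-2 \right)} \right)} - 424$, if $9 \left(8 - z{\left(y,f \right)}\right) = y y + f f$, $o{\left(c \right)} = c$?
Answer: $- \frac{4477}{9} \approx -497.44$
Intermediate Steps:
$p{\left(V,M \right)} = 27$ ($p{\left(V,M \right)} = - 9 \cdot 1 \left(-3\right) = \left(-9\right) \left(-3\right) = 27$)
$z{\left(y,f \right)} = 8 - \frac{f^{2}}{9} - \frac{y^{2}}{9}$ ($z{\left(y,f \right)} = 8 - \frac{y y + f f}{9} = 8 - \frac{y^{2} + f^{2}}{9} = 8 - \frac{f^{2} + y^{2}}{9} = 8 - \left(\frac{f^{2}}{9} + \frac{y^{2}}{9}\right) = 8 - \frac{f^{2}}{9} - \frac{y^{2}}{9}$)
$z{\left(p{\left(9,-2 \right)},o{\left(-2 \right)} \right)} - 424 = \left(8 - \frac{\left(-2\right)^{2}}{9} - \frac{27^{2}}{9}\right) - 424 = \left(8 - \frac{4}{9} - 81\right) - 424 = - \frac{661}{9} - 424 = - \frac{4477}{9}$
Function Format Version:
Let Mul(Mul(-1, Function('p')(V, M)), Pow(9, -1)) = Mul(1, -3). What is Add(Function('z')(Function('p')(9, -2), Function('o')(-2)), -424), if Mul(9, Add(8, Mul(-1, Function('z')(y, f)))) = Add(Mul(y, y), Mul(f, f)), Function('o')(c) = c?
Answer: Rational(-4477, 9) ≈ -497.44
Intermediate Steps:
Function('p')(V, M) = 27 (Function('p')(V, M) = Mul(-9, Mul(1, -3)) = Mul(-9, -3) = 27)
Function('z')(y, f) = Add(8, Mul(Rational(-1, 9), Pow(f, 2)), Mul(Rational(-1, 9), Pow(y, 2))) (Function('z')(y, f) = Add(8, Mul(Rational(-1, 9), Add(Mul(y, y), Mul(f, f)))) = Add(8, Mul(Rational(-1, 9), Add(Pow(y, 2), Pow(f, 2)))) = Add(8, Mul(Rational(-1, 9), Add(Pow(f, 2), Pow(y, 2)))) = Add(8, Add(Mul(Rational(-1, 9), Pow(f, 2)), Mul(Rational(-1, 9), Pow(y, 2)))) = Add(8, Mul(Rational(-1, 9), Pow(f, 2)), Mul(Rational(-1, 9), Pow(y, 2))))
Add(Function('z')(Function('p')(9, -2), Function('o')(-2)), -424) = Add(Add(8, Mul(Rational(-1, 9), Pow(-2, 2)), Mul(Rational(-1, 9), Pow(27, 2))), -424) = Add(Add(8, Mul(Rational(-1, 9), 4), Mul(Rational(-1, 9), 729)), -424) = Add(Add(8, Rational(-4, 9), -81), -424) = Add(Rational(-661, 9), -424) = Rational(-4477, 9)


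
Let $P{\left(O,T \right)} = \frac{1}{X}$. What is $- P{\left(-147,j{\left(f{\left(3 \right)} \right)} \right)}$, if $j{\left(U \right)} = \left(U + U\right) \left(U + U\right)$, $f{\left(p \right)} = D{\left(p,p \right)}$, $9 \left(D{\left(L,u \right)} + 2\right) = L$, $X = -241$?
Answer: $\frac{1}{241} \approx 0.0041494$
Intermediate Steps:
$D{\left(L,u \right)} = -2 + \frac{L}{9}$
$f{\left(p \right)} = -2 + \frac{p}{9}$
$j{\left(U \right)} = 4 U^{2}$ ($j{\left(U \right)} = 2 U 2 U = 4 U^{2}$)
$P{\left(O,T \right)} = - \frac{1}{241}$ ($P{\left(O,T \right)} = \frac{1}{-241} = - \frac{1}{241}$)
$- P{\left(-147,j{\left(f{\left(3 \right)} \right)} \right)} = \left(-1\right) \left(- \frac{1}{241}\right) = \frac{1}{241}$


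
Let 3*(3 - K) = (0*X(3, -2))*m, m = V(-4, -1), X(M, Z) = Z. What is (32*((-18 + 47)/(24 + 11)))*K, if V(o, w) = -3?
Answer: 2784/35 ≈ 79.543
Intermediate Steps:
m = -3
K = 3 (K = 3 - 0*(-2)*(-3)/3 = 3 - 0*(-3) = 3 - ⅓*0 = 3 + 0 = 3)
(32*((-18 + 47)/(24 + 11)))*K = (32*((-18 + 47)/(24 + 11)))*3 = (32*(29/35))*3 = (928/35)*3 = 2784/35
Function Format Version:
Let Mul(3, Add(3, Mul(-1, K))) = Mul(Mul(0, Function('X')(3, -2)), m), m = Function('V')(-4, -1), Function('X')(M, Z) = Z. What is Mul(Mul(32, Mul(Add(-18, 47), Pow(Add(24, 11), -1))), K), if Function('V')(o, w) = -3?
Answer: Rational(2784, 35) ≈ 79.543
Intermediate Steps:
m = -3
K = 3 (K = Add(3, Mul(Rational(-1, 3), Mul(Mul(0, -2), -3))) = Add(3, Mul(Rational(-1, 3), Mul(0, -3))) = Add(3, Mul(Rational(-1, 3), 0)) = Add(3, 0) = 3)
Mul(Mul(32, Mul(Add(-18, 47), Pow(Add(24, 11), -1))), K) = Mul(Mul(32, Mul(Add(-18, 47), Pow(Add(24, 11), -1))), 3) = Mul(Mul(32, Mul(29, Pow(35, -1))), 3) = Mul(Mul(32, Mul(29, Rational(1, 35))), 3) = Mul(Mul(32, Rational(29, 35)), 3) = Mul(Rational(928, 35), 3) = Rational(2784, 35)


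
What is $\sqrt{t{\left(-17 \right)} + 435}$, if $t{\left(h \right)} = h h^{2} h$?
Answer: $2 \sqrt{20989} \approx 289.75$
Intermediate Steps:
$t{\left(h \right)} = h^{4}$ ($t{\left(h \right)} = h^{3} h = h^{4}$)
$\sqrt{t{\left(-17 \right)} + 435} = \sqrt{\left(-17\right)^{4} + 435} = \sqrt{83521 + 435} = \sqrt{83956} = 2 \sqrt{20989}$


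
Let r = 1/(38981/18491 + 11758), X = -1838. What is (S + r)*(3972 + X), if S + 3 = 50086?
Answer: 23241088474554192/217456159 ≈ 1.0688e+8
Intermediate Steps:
S = 50083 (S = -3 + 50086 = 50083)
r = 18491/217456159 (r = 1/(38981*(1/18491) + 11758) = 1/(38981/18491 + 11758) = 1/(217456159/18491) = 18491/217456159 ≈ 8.5033e-5)
(S + r)*(3972 + X) = (50083 + 18491/217456159)*(3972 - 1838) = (10890856829688/217456159)*2134 = 23241088474554192/217456159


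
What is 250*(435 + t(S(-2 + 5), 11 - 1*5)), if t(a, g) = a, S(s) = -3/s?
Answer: 108500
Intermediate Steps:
250*(435 + t(S(-2 + 5), 11 - 1*5)) = 250*(435 - 3/(-2 + 5)) = 250*(435 - 3/3) = 250*(435 - 3*1/3) = 250*(435 - 1) = 250*434 = 108500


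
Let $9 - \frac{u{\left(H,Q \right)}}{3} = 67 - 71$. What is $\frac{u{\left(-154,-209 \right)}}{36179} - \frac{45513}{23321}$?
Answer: $- \frac{126592716}{64902343} \approx -1.9505$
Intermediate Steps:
$u{\left(H,Q \right)} = 39$ ($u{\left(H,Q \right)} = 27 - 3 \left(67 - 71\right) = 27 - -12 = 27 + 12 = 39$)
$\frac{u{\left(-154,-209 \right)}}{36179} - \frac{45513}{23321} = \frac{39}{36179} - \frac{45513}{23321} = 39 \cdot \frac{1}{36179} - \frac{45513}{23321} = \frac{3}{2783} - \frac{45513}{23321} = - \frac{126592716}{64902343}$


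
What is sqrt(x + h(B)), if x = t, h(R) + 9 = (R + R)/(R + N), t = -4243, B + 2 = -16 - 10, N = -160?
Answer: I*sqrt(9392010)/47 ≈ 65.205*I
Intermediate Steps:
B = -28 (B = -2 + (-16 - 10) = -2 - 26 = -28)
h(R) = -9 + 2*R/(-160 + R) (h(R) = -9 + (R + R)/(R - 160) = -9 + (2*R)/(-160 + R) = -9 + 2*R/(-160 + R))
x = -4243
sqrt(x + h(B)) = sqrt(-4243 + (1440 - 7*(-28))/(-160 - 28)) = sqrt(-4243 + (1440 + 196)/(-188)) = sqrt(-4243 - 1/188*1636) = sqrt(-4243 - 409/47) = sqrt(-199830/47) = I*sqrt(9392010)/47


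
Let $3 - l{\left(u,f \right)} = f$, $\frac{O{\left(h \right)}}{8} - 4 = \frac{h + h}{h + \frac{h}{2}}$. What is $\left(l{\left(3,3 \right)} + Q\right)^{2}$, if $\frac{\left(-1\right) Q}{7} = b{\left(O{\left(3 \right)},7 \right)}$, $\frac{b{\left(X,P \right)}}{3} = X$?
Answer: $802816$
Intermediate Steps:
$O{\left(h \right)} = \frac{128}{3}$ ($O{\left(h \right)} = 32 + 8 \frac{h + h}{h + \frac{h}{2}} = 32 + 8 \frac{2 h}{h + h \frac{1}{2}} = 32 + 8 \frac{2 h}{h + \frac{h}{2}} = 32 + 8 \frac{2 h}{\frac{3}{2} h} = 32 + 8 \cdot 2 h \frac{2}{3 h} = 32 + 8 \cdot \frac{4}{3} = 32 + \frac{32}{3} = \frac{128}{3}$)
$b{\left(X,P \right)} = 3 X$
$l{\left(u,f \right)} = 3 - f$
$Q = -896$ ($Q = - 7 \cdot 3 \cdot \frac{128}{3} = \left(-7\right) 128 = -896$)
$\left(l{\left(3,3 \right)} + Q\right)^{2} = \left(\left(3 - 3\right) - 896\right)^{2} = \left(0 - 896\right)^{2} = \left(-896\right)^{2} = 802816$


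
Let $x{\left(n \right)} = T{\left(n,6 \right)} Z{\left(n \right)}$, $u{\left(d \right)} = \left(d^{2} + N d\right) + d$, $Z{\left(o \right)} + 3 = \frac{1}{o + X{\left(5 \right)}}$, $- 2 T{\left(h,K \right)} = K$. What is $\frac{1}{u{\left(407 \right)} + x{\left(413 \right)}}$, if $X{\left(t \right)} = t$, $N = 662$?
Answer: $\frac{418}{182038579} \approx 2.2962 \cdot 10^{-6}$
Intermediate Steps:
$T{\left(h,K \right)} = - \frac{K}{2}$
$Z{\left(o \right)} = -3 + \frac{1}{5 + o}$ ($Z{\left(o \right)} = -3 + \frac{1}{o + 5} = -3 + \frac{1}{5 + o}$)
$u{\left(d \right)} = d^{2} + 663 d$ ($u{\left(d \right)} = \left(d^{2} + 662 d\right) + d = d^{2} + 663 d$)
$x{\left(n \right)} = - \frac{3 \left(-14 - 3 n\right)}{5 + n}$ ($x{\left(n \right)} = \left(- \frac{1}{2}\right) 6 \frac{-14 - 3 n}{5 + n} = - 3 \frac{-14 - 3 n}{5 + n} = - \frac{3 \left(-14 - 3 n\right)}{5 + n}$)
$\frac{1}{u{\left(407 \right)} + x{\left(413 \right)}} = \frac{1}{407 \left(663 + 407\right) + \frac{3 \left(14 + 3 \cdot 413\right)}{5 + 413}} = \frac{1}{407 \cdot 1070 + \frac{3 \left(14 + 1239\right)}{418}} = \frac{1}{435490 + 3 \cdot \frac{1}{418} \cdot 1253} = \frac{1}{435490 + \frac{3759}{418}} = \frac{1}{\frac{182038579}{418}} = \frac{418}{182038579}$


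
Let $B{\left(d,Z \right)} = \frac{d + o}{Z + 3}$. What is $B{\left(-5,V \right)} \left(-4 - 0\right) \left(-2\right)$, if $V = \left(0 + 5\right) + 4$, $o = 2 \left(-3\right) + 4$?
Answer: $- \frac{14}{3} \approx -4.6667$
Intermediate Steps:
$o = -2$ ($o = -6 + 4 = -2$)
$V = 9$ ($V = 5 + 4 = 9$)
$B{\left(d,Z \right)} = \frac{-2 + d}{3 + Z}$ ($B{\left(d,Z \right)} = \frac{d - 2}{Z + 3} = \frac{-2 + d}{3 + Z}$)
$B{\left(-5,V \right)} \left(-4 - 0\right) \left(-2\right) = \frac{-2 - 5}{3 + 9} \left(-4 - 0\right) \left(-2\right) = \frac{1}{12} \left(-7\right) \left(-4 + 0\right) \left(-2\right) = \frac{1}{12} \left(-7\right) \left(-4\right) \left(-2\right) = \left(- \frac{7}{12}\right) \left(-4\right) \left(-2\right) = \frac{7}{3} \left(-2\right) = - \frac{14}{3}$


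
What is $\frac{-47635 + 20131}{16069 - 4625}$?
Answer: $- \frac{6876}{2861} \approx -2.4034$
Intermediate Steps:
$\frac{-47635 + 20131}{16069 - 4625} = - \frac{27504}{11444} = \left(-27504\right) \frac{1}{11444} = - \frac{6876}{2861}$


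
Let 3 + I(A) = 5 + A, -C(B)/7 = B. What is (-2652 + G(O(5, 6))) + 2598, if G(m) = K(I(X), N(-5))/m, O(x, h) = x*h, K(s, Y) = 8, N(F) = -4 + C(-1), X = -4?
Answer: -806/15 ≈ -53.733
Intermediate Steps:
C(B) = -7*B
I(A) = 2 + A (I(A) = -3 + (5 + A) = 2 + A)
N(F) = 3 (N(F) = -4 - 7*(-1) = -4 + 7 = 3)
O(x, h) = h*x
G(m) = 8/m
(-2652 + G(O(5, 6))) + 2598 = (-2652 + 8/((6*5))) + 2598 = (-2652 + 8/30) + 2598 = (-2652 + 8*(1/30)) + 2598 = (-2652 + 4/15) + 2598 = -39776/15 + 2598 = -806/15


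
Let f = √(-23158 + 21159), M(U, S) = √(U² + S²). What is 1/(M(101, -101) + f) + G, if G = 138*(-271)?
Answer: (1 - 3777198*√2 - 37398*I*√1999)/(101*√2 + I*√1999) ≈ -37398.0 - 0.0019989*I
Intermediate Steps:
M(U, S) = √(S² + U²)
f = I*√1999 (f = √(-1999) = I*√1999 ≈ 44.71*I)
G = -37398
1/(M(101, -101) + f) + G = 1/(√((-101)² + 101²) + I*√1999) - 37398 = 1/(√(10201 + 10201) + I*√1999) - 37398 = 1/(√20402 + I*√1999) - 37398 = 1/(101*√2 + I*√1999) - 37398 = -37398 + 1/(101*√2 + I*√1999)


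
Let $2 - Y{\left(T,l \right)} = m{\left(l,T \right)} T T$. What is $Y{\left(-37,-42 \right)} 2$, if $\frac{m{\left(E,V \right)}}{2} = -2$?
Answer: $10956$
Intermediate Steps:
$m{\left(E,V \right)} = -4$ ($m{\left(E,V \right)} = 2 \left(-2\right) = -4$)
$Y{\left(T,l \right)} = 2 + 4 T^{2}$ ($Y{\left(T,l \right)} = 2 - - 4 T T = 2 - - 4 T^{2} = 2 + 4 T^{2}$)
$Y{\left(-37,-42 \right)} 2 = \left(2 + 4 \left(-37\right)^{2}\right) 2 = \left(2 + 4 \cdot 1369\right) 2 = \left(2 + 5476\right) 2 = 5478 \cdot 2 = 10956$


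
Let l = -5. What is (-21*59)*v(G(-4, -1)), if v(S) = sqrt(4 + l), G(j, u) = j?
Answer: -1239*I ≈ -1239.0*I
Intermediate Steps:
v(S) = I (v(S) = sqrt(4 - 5) = sqrt(-1) = I)
(-21*59)*v(G(-4, -1)) = (-21*59)*I = -1239*I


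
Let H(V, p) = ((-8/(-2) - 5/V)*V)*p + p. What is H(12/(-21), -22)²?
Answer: 937024/49 ≈ 19123.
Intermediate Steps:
H(V, p) = p + V*p*(4 - 5/V) (H(V, p) = ((-8*(-½) - 5/V)*V)*p + p = ((4 - 5/V)*V)*p + p = (V*(4 - 5/V))*p + p = V*p*(4 - 5/V) + p = p + V*p*(4 - 5/V))
H(12/(-21), -22)² = (4*(-22)*(-1 + 12/(-21)))² = (4*(-22)*(-1 + 12*(-1/21)))² = (4*(-22)*(-1 - 4/7))² = (4*(-22)*(-11/7))² = (968/7)² = 937024/49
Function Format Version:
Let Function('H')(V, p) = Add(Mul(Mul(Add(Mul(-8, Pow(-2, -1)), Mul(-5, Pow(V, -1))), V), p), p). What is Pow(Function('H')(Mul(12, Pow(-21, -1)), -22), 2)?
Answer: Rational(937024, 49) ≈ 19123.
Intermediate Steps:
Function('H')(V, p) = Add(p, Mul(V, p, Add(4, Mul(-5, Pow(V, -1))))) (Function('H')(V, p) = Add(Mul(Mul(Add(Mul(-8, Rational(-1, 2)), Mul(-5, Pow(V, -1))), V), p), p) = Add(Mul(Mul(Add(4, Mul(-5, Pow(V, -1))), V), p), p) = Add(Mul(Mul(V, Add(4, Mul(-5, Pow(V, -1)))), p), p) = Add(Mul(V, p, Add(4, Mul(-5, Pow(V, -1)))), p) = Add(p, Mul(V, p, Add(4, Mul(-5, Pow(V, -1))))))
Pow(Function('H')(Mul(12, Pow(-21, -1)), -22), 2) = Pow(Mul(4, -22, Add(-1, Mul(12, Pow(-21, -1)))), 2) = Pow(Mul(4, -22, Add(-1, Mul(12, Rational(-1, 21)))), 2) = Pow(Mul(4, -22, Add(-1, Rational(-4, 7))), 2) = Pow(Mul(4, -22, Rational(-11, 7)), 2) = Pow(Rational(968, 7), 2) = Rational(937024, 49)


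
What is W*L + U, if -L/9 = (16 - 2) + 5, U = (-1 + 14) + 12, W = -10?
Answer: 1735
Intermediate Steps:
U = 25 (U = 13 + 12 = 25)
L = -171 (L = -9*((16 - 2) + 5) = -9*(14 + 5) = -9*19 = -171)
W*L + U = -10*(-171) + 25 = 1710 + 25 = 1735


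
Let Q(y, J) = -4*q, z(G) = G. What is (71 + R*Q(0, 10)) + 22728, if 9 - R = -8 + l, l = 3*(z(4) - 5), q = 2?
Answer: 22639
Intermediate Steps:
Q(y, J) = -8 (Q(y, J) = -4*2 = -8)
l = -3 (l = 3*(4 - 5) = 3*(-1) = -3)
R = 20 (R = 9 - (-8 - 3) = 9 - 1*(-11) = 9 + 11 = 20)
(71 + R*Q(0, 10)) + 22728 = (71 + 20*(-8)) + 22728 = (71 - 160) + 22728 = -89 + 22728 = 22639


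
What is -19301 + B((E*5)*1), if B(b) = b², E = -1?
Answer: -19276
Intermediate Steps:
-19301 + B((E*5)*1) = -19301 + (-1*5*1)² = -19301 + (-5*1)² = -19301 + (-5)² = -19301 + 25 = -19276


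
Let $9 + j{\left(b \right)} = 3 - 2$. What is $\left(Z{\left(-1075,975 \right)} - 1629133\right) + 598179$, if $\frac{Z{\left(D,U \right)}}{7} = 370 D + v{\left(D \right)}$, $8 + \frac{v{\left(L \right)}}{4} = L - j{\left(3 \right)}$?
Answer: $-3845304$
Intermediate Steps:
$j{\left(b \right)} = -8$ ($j{\left(b \right)} = -9 + \left(3 - 2\right) = -9 + 1 = -8$)
$v{\left(L \right)} = 4 L$ ($v{\left(L \right)} = -32 + 4 \left(L - -8\right) = -32 + 4 \left(L + 8\right) = -32 + 4 \left(8 + L\right) = -32 + \left(32 + 4 L\right) = 4 L$)
$Z{\left(D,U \right)} = 2618 D$ ($Z{\left(D,U \right)} = 7 \left(370 D + 4 D\right) = 7 \cdot 374 D = 2618 D$)
$\left(Z{\left(-1075,975 \right)} - 1629133\right) + 598179 = \left(2618 \left(-1075\right) - 1629133\right) + 598179 = \left(-2814350 - 1629133\right) + 598179 = -4443483 + 598179 = -3845304$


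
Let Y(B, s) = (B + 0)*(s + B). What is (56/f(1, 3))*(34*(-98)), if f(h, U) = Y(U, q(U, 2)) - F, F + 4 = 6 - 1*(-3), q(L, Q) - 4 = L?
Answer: -186592/25 ≈ -7463.7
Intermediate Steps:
q(L, Q) = 4 + L
F = 5 (F = -4 + (6 - 1*(-3)) = -4 + (6 + 3) = -4 + 9 = 5)
Y(B, s) = B*(B + s)
f(h, U) = -5 + U*(4 + 2*U) (f(h, U) = U*(U + (4 + U)) - 1*5 = U*(4 + 2*U) - 5 = -5 + U*(4 + 2*U))
(56/f(1, 3))*(34*(-98)) = (56/(-5 + 2*3*(2 + 3)))*(34*(-98)) = (56/(-5 + 2*3*5))*(-3332) = (56/(-5 + 30))*(-3332) = (56/25)*(-3332) = -186592/25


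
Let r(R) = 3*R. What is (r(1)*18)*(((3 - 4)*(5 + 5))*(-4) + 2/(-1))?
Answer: 2052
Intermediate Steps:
(r(1)*18)*(((3 - 4)*(5 + 5))*(-4) + 2/(-1)) = ((3*1)*18)*(((3 - 4)*(5 + 5))*(-4) + 2/(-1)) = (3*18)*(-1*10*(-4) + 2*(-1)) = 54*(-10*(-4) - 2) = 54*(40 - 2) = 54*38 = 2052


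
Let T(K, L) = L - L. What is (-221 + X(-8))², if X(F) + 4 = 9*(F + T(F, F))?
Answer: 88209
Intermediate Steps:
T(K, L) = 0
X(F) = -4 + 9*F (X(F) = -4 + 9*(F + 0) = -4 + 9*F)
(-221 + X(-8))² = (-221 + (-4 + 9*(-8)))² = (-221 + (-4 - 72))² = (-221 - 76)² = (-297)² = 88209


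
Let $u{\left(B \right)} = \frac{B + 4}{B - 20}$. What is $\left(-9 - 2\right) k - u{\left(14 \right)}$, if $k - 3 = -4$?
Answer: $14$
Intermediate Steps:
$k = -1$ ($k = 3 - 4 = -1$)
$u{\left(B \right)} = \frac{4 + B}{-20 + B}$
$\left(-9 - 2\right) k - u{\left(14 \right)} = \left(-9 - 2\right) \left(-1\right) - \frac{4 + 14}{-20 + 14} = \left(-11\right) \left(-1\right) - \frac{1}{-6} \cdot 18 = 11 - \left(- \frac{1}{6}\right) 18 = 11 - -3 = 11 + 3 = 14$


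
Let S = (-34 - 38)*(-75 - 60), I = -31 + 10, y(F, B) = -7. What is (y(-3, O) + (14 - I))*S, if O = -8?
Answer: 272160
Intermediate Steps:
I = -21
S = 9720 (S = -72*(-135) = 9720)
(y(-3, O) + (14 - I))*S = (-7 + (14 - 1*(-21)))*9720 = (-7 + (14 + 21))*9720 = (-7 + 35)*9720 = 28*9720 = 272160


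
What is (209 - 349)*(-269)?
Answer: 37660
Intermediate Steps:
(209 - 349)*(-269) = -140*(-269) = 37660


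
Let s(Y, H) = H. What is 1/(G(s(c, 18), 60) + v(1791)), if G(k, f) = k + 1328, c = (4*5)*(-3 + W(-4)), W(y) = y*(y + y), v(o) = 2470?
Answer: 1/3816 ≈ 0.00026205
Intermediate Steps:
W(y) = 2*y² (W(y) = y*(2*y) = 2*y²)
c = 580 (c = (4*5)*(-3 + 2*(-4)²) = 20*(-3 + 2*16) = 20*(-3 + 32) = 20*29 = 580)
G(k, f) = 1328 + k
1/(G(s(c, 18), 60) + v(1791)) = 1/((1328 + 18) + 2470) = 1/(1346 + 2470) = 1/3816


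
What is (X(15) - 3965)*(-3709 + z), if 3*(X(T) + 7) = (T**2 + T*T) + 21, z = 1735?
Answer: 7530810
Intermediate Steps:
X(T) = 2*T**2/3 (X(T) = -7 + ((T**2 + T*T) + 21)/3 = -7 + ((T**2 + T**2) + 21)/3 = -7 + (2*T**2 + 21)/3 = -7 + (21 + 2*T**2)/3 = -7 + (7 + 2*T**2/3) = 2*T**2/3)
(X(15) - 3965)*(-3709 + z) = ((2/3)*15**2 - 3965)*(-3709 + 1735) = ((2/3)*225 - 3965)*(-1974) = (150 - 3965)*(-1974) = -3815*(-1974) = 7530810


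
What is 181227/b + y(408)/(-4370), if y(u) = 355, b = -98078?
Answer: -2175736/1127897 ≈ -1.9290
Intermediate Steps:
181227/b + y(408)/(-4370) = 181227/(-98078) + 355/(-4370) = 181227*(-1/98078) + 355*(-1/4370) = -181227/98078 - 71/874 = -2175736/1127897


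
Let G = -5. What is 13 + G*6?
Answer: -17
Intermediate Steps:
13 + G*6 = 13 - 5*6 = 13 - 30 = -17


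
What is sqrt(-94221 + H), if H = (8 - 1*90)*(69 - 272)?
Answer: 5*I*sqrt(3103) ≈ 278.52*I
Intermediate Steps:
H = 16646 (H = (8 - 90)*(-203) = -82*(-203) = 16646)
sqrt(-94221 + H) = sqrt(-94221 + 16646) = sqrt(-77575) = 5*I*sqrt(3103)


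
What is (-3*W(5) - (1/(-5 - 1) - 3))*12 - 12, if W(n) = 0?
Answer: 26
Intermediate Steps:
(-3*W(5) - (1/(-5 - 1) - 3))*12 - 12 = (-3*0 - (1/(-5 - 1) - 3))*12 - 12 = (0 - (1/(-6) - 3))*12 - 12 = (0 - (-⅙ - 3))*12 - 12 = (0 - 1*(-19/6))*12 - 12 = (0 + 19/6)*12 - 12 = (19/6)*12 - 12 = 38 - 12 = 26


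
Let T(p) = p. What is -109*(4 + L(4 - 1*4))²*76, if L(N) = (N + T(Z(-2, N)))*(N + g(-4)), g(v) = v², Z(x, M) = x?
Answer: -6494656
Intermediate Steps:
L(N) = (-2 + N)*(16 + N) (L(N) = (N - 2)*(N + (-4)²) = (-2 + N)*(N + 16) = (-2 + N)*(16 + N))
-109*(4 + L(4 - 1*4))²*76 = -109*(4 + (-32 + (4 - 1*4)² + 14*(4 - 1*4)))²*76 = -109*(4 + (-32 + (4 - 4)² + 14*(4 - 4)))²*76 = -109*(4 + (-32 + 0² + 14*0))²*76 = -109*(4 + (-32 + 0 + 0))²*76 = -109*(4 - 32)²*76 = -109*(-28)²*76 = -109*784*76 = -85456*76 = -6494656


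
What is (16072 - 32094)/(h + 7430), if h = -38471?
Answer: 16022/31041 ≈ 0.51616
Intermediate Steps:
(16072 - 32094)/(h + 7430) = (16072 - 32094)/(-38471 + 7430) = -16022/(-31041) = -16022*(-1/31041) = 16022/31041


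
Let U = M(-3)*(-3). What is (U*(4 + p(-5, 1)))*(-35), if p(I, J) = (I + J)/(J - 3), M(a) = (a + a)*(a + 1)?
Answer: 7560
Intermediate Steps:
M(a) = 2*a*(1 + a) (M(a) = (2*a)*(1 + a) = 2*a*(1 + a))
U = -36 (U = (2*(-3)*(1 - 3))*(-3) = (2*(-3)*(-2))*(-3) = 12*(-3) = -36)
p(I, J) = (I + J)/(-3 + J)
(U*(4 + p(-5, 1)))*(-35) = -36*(4 + (-5 + 1)/(-3 + 1))*(-35) = -36*(4 - 4/(-2))*(-35) = -36*(4 - ½*(-4))*(-35) = -36*(4 + 2)*(-35) = -36*6*(-35) = -216*(-35) = 7560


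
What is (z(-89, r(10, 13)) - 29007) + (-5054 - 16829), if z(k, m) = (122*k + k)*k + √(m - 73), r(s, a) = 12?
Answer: 923393 + I*√61 ≈ 9.2339e+5 + 7.8102*I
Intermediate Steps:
z(k, m) = √(-73 + m) + 123*k² (z(k, m) = (123*k)*k + √(-73 + m) = 123*k² + √(-73 + m) = √(-73 + m) + 123*k²)
(z(-89, r(10, 13)) - 29007) + (-5054 - 16829) = ((√(-73 + 12) + 123*(-89)²) - 29007) + (-5054 - 16829) = ((√(-61) + 123*7921) - 29007) - 21883 = ((I*√61 + 974283) - 29007) - 21883 = ((974283 + I*√61) - 29007) - 21883 = (945276 + I*√61) - 21883 = 923393 + I*√61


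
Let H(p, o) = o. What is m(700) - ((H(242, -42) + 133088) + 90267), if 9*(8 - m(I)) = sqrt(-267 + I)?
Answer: -223305 - sqrt(433)/9 ≈ -2.2331e+5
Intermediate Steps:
m(I) = 8 - sqrt(-267 + I)/9
m(700) - ((H(242, -42) + 133088) + 90267) = (8 - sqrt(-267 + 700)/9) - ((-42 + 133088) + 90267) = (8 - sqrt(433)/9) - (133046 + 90267) = (8 - sqrt(433)/9) - 1*223313 = (8 - sqrt(433)/9) - 223313 = -223305 - sqrt(433)/9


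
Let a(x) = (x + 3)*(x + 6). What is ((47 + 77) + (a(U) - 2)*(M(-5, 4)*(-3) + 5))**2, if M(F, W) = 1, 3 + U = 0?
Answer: 14400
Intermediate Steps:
U = -3 (U = -3 + 0 = -3)
a(x) = (3 + x)*(6 + x)
((47 + 77) + (a(U) - 2)*(M(-5, 4)*(-3) + 5))**2 = ((47 + 77) + ((18 + (-3)**2 + 9*(-3)) - 2)*(1*(-3) + 5))**2 = (124 + ((18 + 9 - 27) - 2)*(-3 + 5))**2 = (124 + (0 - 2)*2)**2 = (124 - 2*2)**2 = (124 - 4)**2 = 120**2 = 14400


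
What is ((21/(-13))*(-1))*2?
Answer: 42/13 ≈ 3.2308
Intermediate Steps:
((21/(-13))*(-1))*2 = ((21*(-1/13))*(-1))*2 = -21/13*(-1)*2 = (21/13)*2 = 42/13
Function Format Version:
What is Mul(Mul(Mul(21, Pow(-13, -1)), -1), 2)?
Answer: Rational(42, 13) ≈ 3.2308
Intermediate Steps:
Mul(Mul(Mul(21, Pow(-13, -1)), -1), 2) = Mul(Mul(Mul(21, Rational(-1, 13)), -1), 2) = Mul(Mul(Rational(-21, 13), -1), 2) = Mul(Rational(21, 13), 2) = Rational(42, 13)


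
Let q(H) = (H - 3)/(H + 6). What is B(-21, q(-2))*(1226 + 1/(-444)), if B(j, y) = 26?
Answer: 7076459/222 ≈ 31876.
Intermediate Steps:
q(H) = (-3 + H)/(6 + H)
B(-21, q(-2))*(1226 + 1/(-444)) = 26*(1226 + 1/(-444)) = 26*(1226 - 1/444) = 26*(544343/444) = 7076459/222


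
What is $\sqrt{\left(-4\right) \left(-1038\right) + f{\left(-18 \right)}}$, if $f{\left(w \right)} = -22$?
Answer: $\sqrt{4130} \approx 64.265$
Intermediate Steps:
$\sqrt{\left(-4\right) \left(-1038\right) + f{\left(-18 \right)}} = \sqrt{\left(-4\right) \left(-1038\right) - 22} = \sqrt{4152 - 22} = \sqrt{4130}$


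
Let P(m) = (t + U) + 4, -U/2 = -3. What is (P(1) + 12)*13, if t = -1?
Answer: 273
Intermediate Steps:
U = 6 (U = -2*(-3) = 6)
P(m) = 9 (P(m) = (-1 + 6) + 4 = 5 + 4 = 9)
(P(1) + 12)*13 = (9 + 12)*13 = 21*13 = 273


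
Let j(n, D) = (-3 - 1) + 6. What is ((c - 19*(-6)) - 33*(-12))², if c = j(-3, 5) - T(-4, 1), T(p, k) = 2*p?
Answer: 270400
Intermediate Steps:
j(n, D) = 2 (j(n, D) = -4 + 6 = 2)
c = 10 (c = 2 - 2*(-4) = 2 - 1*(-8) = 2 + 8 = 10)
((c - 19*(-6)) - 33*(-12))² = ((10 - 19*(-6)) - 33*(-12))² = ((10 + 114) + 396)² = (124 + 396)² = 520² = 270400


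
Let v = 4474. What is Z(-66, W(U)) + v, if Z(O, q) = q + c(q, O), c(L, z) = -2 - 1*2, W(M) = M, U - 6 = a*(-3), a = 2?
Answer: 4470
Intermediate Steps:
U = 0 (U = 6 + 2*(-3) = 6 - 6 = 0)
c(L, z) = -4 (c(L, z) = -2 - 2 = -4)
Z(O, q) = -4 + q (Z(O, q) = q - 4 = -4 + q)
Z(-66, W(U)) + v = (-4 + 0) + 4474 = -4 + 4474 = 4470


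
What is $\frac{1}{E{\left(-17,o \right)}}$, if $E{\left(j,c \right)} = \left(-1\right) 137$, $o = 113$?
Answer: $- \frac{1}{137} \approx -0.0072993$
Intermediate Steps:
$E{\left(j,c \right)} = -137$
$\frac{1}{E{\left(-17,o \right)}} = \frac{1}{-137} = - \frac{1}{137}$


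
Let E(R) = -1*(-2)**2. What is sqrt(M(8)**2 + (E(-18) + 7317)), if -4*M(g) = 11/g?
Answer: sqrt(7488633)/32 ≈ 85.517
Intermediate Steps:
M(g) = -11/(4*g)
E(R) = -4 (E(R) = -1*4 = -4)
sqrt(M(8)**2 + (E(-18) + 7317)) = sqrt((-11/4/8)**2 + (-4 + 7317)) = sqrt((-11/4*1/8)**2 + 7313) = sqrt((-11/32)**2 + 7313) = sqrt(121/1024 + 7313) = sqrt(7488633/1024) = sqrt(7488633)/32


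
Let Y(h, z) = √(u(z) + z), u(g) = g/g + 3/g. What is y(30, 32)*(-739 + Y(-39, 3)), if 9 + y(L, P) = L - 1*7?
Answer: -10346 + 14*√5 ≈ -10315.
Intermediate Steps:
y(L, P) = -16 + L (y(L, P) = -9 + (L - 1*7) = -9 + (L - 7) = -9 + (-7 + L) = -16 + L)
u(g) = 1 + 3/g
Y(h, z) = √(z + (3 + z)/z) (Y(h, z) = √((3 + z)/z + z) = √(z + (3 + z)/z))
y(30, 32)*(-739 + Y(-39, 3)) = (-16 + 30)*(-739 + √(1 + 3 + 3/3)) = 14*(-739 + √(1 + 3 + 3*(⅓))) = 14*(-739 + √(1 + 3 + 1)) = 14*(-739 + √5) = -10346 + 14*√5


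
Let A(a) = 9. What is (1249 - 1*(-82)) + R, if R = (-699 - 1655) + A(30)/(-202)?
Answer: -206655/202 ≈ -1023.0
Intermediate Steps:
R = -475517/202 (R = (-699 - 1655) + 9/(-202) = -2354 + 9*(-1/202) = -2354 - 9/202 = -475517/202 ≈ -2354.0)
(1249 - 1*(-82)) + R = (1249 - 1*(-82)) - 475517/202 = (1249 + 82) - 475517/202 = 1331 - 475517/202 = -206655/202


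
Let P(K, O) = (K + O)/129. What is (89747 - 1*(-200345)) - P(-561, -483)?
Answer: 12474304/43 ≈ 2.9010e+5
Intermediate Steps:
P(K, O) = K/129 + O/129 (P(K, O) = (K + O)*(1/129) = K/129 + O/129)
(89747 - 1*(-200345)) - P(-561, -483) = (89747 - 1*(-200345)) - ((1/129)*(-561) + (1/129)*(-483)) = (89747 + 200345) - (-187/43 - 161/43) = 290092 - 1*(-348/43) = 290092 + 348/43 = 12474304/43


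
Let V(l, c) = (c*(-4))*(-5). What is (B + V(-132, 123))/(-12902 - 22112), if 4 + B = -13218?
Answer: 5381/17507 ≈ 0.30736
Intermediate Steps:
B = -13222 (B = -4 - 13218 = -13222)
V(l, c) = 20*c (V(l, c) = -4*c*(-5) = 20*c)
(B + V(-132, 123))/(-12902 - 22112) = (-13222 + 20*123)/(-12902 - 22112) = (-13222 + 2460)/(-35014) = -10762*(-1/35014) = 5381/17507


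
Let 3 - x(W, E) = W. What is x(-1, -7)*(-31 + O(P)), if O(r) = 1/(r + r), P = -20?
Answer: -1241/10 ≈ -124.10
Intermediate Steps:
x(W, E) = 3 - W
O(r) = 1/(2*r)
x(-1, -7)*(-31 + O(P)) = (3 - 1*(-1))*(-31 + (½)/(-20)) = (3 + 1)*(-31 + (½)*(-1/20)) = 4*(-31 - 1/40) = 4*(-1241/40) = -1241/10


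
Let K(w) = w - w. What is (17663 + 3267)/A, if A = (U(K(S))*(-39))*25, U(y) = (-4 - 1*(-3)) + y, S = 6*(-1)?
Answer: 322/15 ≈ 21.467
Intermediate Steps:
S = -6
K(w) = 0
U(y) = -1 + y (U(y) = (-4 + 3) + y = -1 + y)
A = 975 (A = ((-1 + 0)*(-39))*25 = -1*(-39)*25 = 39*25 = 975)
(17663 + 3267)/A = (17663 + 3267)/975 = 20930*(1/975) = 322/15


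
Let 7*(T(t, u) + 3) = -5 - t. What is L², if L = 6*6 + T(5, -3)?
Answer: 48841/49 ≈ 996.75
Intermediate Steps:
T(t, u) = -26/7 - t/7 (T(t, u) = -3 + (-5 - t)/7 = -3 + (-5/7 - t/7) = -26/7 - t/7)
L = 221/7 (L = 6*6 + (-26/7 - ⅐*5) = 36 + (-26/7 - 5/7) = 36 - 31/7 = 221/7 ≈ 31.571)
L² = (221/7)² = 48841/49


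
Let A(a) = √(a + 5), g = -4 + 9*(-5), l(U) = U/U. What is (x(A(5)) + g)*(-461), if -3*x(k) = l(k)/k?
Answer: 22589 + 461*√10/30 ≈ 22638.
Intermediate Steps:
l(U) = 1
g = -49 (g = -4 - 45 = -49)
A(a) = √(5 + a)
x(k) = -1/(3*k)
(x(A(5)) + g)*(-461) = (-1/(3*√(5 + 5)) - 49)*(-461) = (-√10/10/3 - 49)*(-461) = (-√10/30 - 49)*(-461) = (-49 - √10/30)*(-461) = 22589 + 461*√10/30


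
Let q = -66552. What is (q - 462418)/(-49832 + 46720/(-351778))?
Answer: 46520002165/4382462004 ≈ 10.615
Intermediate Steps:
(q - 462418)/(-49832 + 46720/(-351778)) = (-66552 - 462418)/(-49832 + 46720/(-351778)) = -528970/(-49832 + 46720*(-1/351778)) = -528970/(-49832 - 23360/175889) = -528970/(-8764924008/175889) = -528970*(-175889/8764924008) = 46520002165/4382462004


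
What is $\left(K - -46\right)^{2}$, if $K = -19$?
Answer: $729$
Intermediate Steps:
$\left(K - -46\right)^{2} = \left(-19 - -46\right)^{2} = \left(-19 + 46\right)^{2} = 27^{2} = 729$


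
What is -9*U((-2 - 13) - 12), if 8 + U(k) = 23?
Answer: -135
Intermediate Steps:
U(k) = 15 (U(k) = -8 + 23 = 15)
-9*U((-2 - 13) - 12) = -9*15 = -135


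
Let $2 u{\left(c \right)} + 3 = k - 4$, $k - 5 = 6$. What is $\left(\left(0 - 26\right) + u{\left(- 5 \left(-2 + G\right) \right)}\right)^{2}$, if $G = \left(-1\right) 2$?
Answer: $576$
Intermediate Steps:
$k = 11$ ($k = 5 + 6 = 11$)
$G = -2$
$u{\left(c \right)} = 2$ ($u{\left(c \right)} = - \frac{3}{2} + \frac{11 - 4}{2} = - \frac{3}{2} + \frac{1}{2} \cdot 7 = - \frac{3}{2} + \frac{7}{2} = 2$)
$\left(\left(0 - 26\right) + u{\left(- 5 \left(-2 + G\right) \right)}\right)^{2} = \left(\left(0 - 26\right) + 2\right)^{2} = \left(-26 + 2\right)^{2} = \left(-24\right)^{2} = 576$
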